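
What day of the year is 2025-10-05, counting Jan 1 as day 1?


Date: October 5, 2025
Days in months 1 through 9: 273
Plus 5 days in October

Day of year: 278


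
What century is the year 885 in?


Century = (year - 1) // 100 + 1
= (885 - 1) // 100 + 1
= 884 // 100 + 1
= 8 + 1

9th century


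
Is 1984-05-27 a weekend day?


Anchor: Jan 1, 1984. With p = 1984 - 1 = 1983: (p + p//4 - p//100 + p//400) mod 7 = (1983 + 495 - 19 + 4) mod 7 = 2463 mod 7 = 6 -> Sunday (Mon=0 ... Sun=6)
Day of year: 148; offset = 147
Weekday index = (6 + 147) mod 7 = 6 -> Sunday
Weekend days: Saturday, Sunday

Yes


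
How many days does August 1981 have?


August 1981

31 days


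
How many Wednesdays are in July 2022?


July 2022 has 31 days
Anchor: Jan 1, 2022. With p = 2022 - 1 = 2021: (p + p//4 - p//100 + p//400) mod 7 = (2021 + 505 - 20 + 5) mod 7 = 2511 mod 7 = 5 -> Saturday (Mon=0 ... Sun=6)
Days before July (Jan-Jun): 181; July 1 index = (5 + 181) mod 7 = 4 -> Friday
First Wednesday is July 6
Wednesdays: 6, 13, 20, 27

4 Wednesdays


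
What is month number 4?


Month 4 of 12

April


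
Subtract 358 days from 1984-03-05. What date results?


Start: 1984-03-05, subtract 358 days
Back 5 days from March 5 reaches February 29, 1984 -> 353 left
February 1984 has 29 days -> back to January 31, 1984 -> 324 left
January 1984 has 31 days -> back to December 31, 1983 -> 293 left
December 1983 has 31 days -> back to November 30, 1983 -> 262 left
November 1983 has 30 days -> back to October 31, 1983 -> 232 left
October 1983 has 31 days -> back to September 30, 1983 -> 201 left
September 1983 has 30 days -> back to August 31, 1983 -> 171 left
August 1983 has 31 days -> back to July 31, 1983 -> 140 left
July 1983 has 31 days -> back to June 30, 1983 -> 109 left
June 1983 has 30 days -> back to May 31, 1983 -> 79 left
May 1983 has 31 days -> back to April 30, 1983 -> 48 left
April 1983 has 30 days -> back to March 31, 1983 -> 18 left
March 1983: 31 - 18 = 13 -> lands on March 13

Result: 1983-03-13


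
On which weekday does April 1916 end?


April 1916 has 30 days
Anchor: Jan 1, 1916. With p = 1916 - 1 = 1915: (p + p//4 - p//100 + p//400) mod 7 = (1915 + 478 - 19 + 4) mod 7 = 2378 mod 7 = 5 -> Saturday (Mon=0 ... Sun=6)
Days before April (Jan-Mar): 91; April 1 index = (5 + 91) mod 7 = 5 -> Saturday
Last day offset: 30 - 1 = 29 days
Weekday index = (5 + 29) mod 7 = 6

Sunday, April 30


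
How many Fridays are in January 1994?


January 1994 has 31 days
Anchor: Jan 1, 1994. With p = 1994 - 1 = 1993: (p + p//4 - p//100 + p//400) mod 7 = (1993 + 498 - 19 + 4) mod 7 = 2476 mod 7 = 5 -> Saturday (Mon=0 ... Sun=6)
January 1 is the anchor itself -> Saturday
First Friday is January 7
Fridays: 7, 14, 21, 28

4 Fridays


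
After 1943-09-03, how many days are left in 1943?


Day of year: 246 of 365
Remaining = 365 - 246

119 days


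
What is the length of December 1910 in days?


December 1910

31 days


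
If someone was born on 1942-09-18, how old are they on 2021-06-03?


Birth: 1942-09-18
Reference: 2021-06-03
Year difference: 2021 - 1942 = 79
Birthday not yet reached in 2021, subtract 1

78 years old


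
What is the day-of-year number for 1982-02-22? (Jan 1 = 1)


Date: February 22, 1982
Days in months 1 through 1: 31
Plus 22 days in February

Day of year: 53


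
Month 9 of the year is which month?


Month 9 of 12

September


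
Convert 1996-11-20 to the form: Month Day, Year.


ISO 1996-11-20 parses as year=1996, month=11, day=20
Month 11 -> November

November 20, 1996


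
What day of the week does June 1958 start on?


Target: June 1, 1958
Anchor: Jan 1, 1958. With p = 1958 - 1 = 1957: (p + p//4 - p//100 + p//400) mod 7 = (1957 + 489 - 19 + 4) mod 7 = 2431 mod 7 = 2 -> Wednesday (Mon=0 ... Sun=6)
Days before June (Jan-May): 151 days
Weekday index = (2 + 151) mod 7 = 6

Sunday


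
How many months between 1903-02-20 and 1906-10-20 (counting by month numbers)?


From February 1903 to October 1906
3 years * 12 = 36 months, plus 8 months = 44

44 months


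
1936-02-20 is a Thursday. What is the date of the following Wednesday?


Current: Thursday
Target: Wednesday
Days ahead: 6

Next Wednesday: 1936-02-26


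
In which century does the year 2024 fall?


Century = (year - 1) // 100 + 1
= (2024 - 1) // 100 + 1
= 2023 // 100 + 1
= 20 + 1

21st century


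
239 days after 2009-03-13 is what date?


Start: 2009-03-13, add 239 days
March 2009 has 31 days: 31 - 13 = 18 days to March 31 -> 221 left
April 2009 has 30 days -> 191 left
May 2009 has 31 days -> 160 left
June 2009 has 30 days -> 130 left
July 2009 has 31 days -> 99 left
August 2009 has 31 days -> 68 left
September 2009 has 30 days -> 38 left
October 2009 has 31 days -> 7 left
November 2009: 7 <= 30 -> lands on November 7

Result: 2009-11-07


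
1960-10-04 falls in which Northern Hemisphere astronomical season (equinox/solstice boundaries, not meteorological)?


Date: October 4
Astronomical Autumn (approx.; exact equinox/solstice day varies by year): September 22 to December 20
October 4 falls within the Autumn window

Autumn


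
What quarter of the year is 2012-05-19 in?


Month: May (month 5)
Q1: Jan-Mar, Q2: Apr-Jun, Q3: Jul-Sep, Q4: Oct-Dec

Q2


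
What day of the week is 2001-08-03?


Date: August 3, 2001
Anchor: Jan 1, 2001. With p = 2001 - 1 = 2000: (p + p//4 - p//100 + p//400) mod 7 = (2000 + 500 - 20 + 5) mod 7 = 2485 mod 7 = 0 -> Monday (Mon=0 ... Sun=6)
Days before August (Jan-Jul): 212; offset = 212 + 3 - 1 = 214
Weekday index = (0 + 214) mod 7 = 4

Day of the week: Friday


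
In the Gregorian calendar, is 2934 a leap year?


Gregorian leap year rule: divisible by 4, but not by 100, unless also by 400.
2934 is not divisible by 4 -> not a leap year

No


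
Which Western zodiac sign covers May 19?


Date: May 19
Conventional tropical zodiac dates: Taurus from April 20 onward; Gemini starts May 21
May 19 falls within the Taurus range

Taurus


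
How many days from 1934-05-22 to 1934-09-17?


From 1934-05-22 to 1934-09-17
1934-05-22: days before May = 31 + 28 + 31 + 30 = 120 (1934 is not a leap year); day of year = 120 + 22 = 142
1934-09-17: days before September = 31 + 28 + 31 + 30 + 31 + 30 + 31 + 31 = 243 (1934 is not a leap year); day of year = 243 + 17 = 260
Same year: 260 - 142 = 118

118 days


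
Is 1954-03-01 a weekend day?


Anchor: Jan 1, 1954. With p = 1954 - 1 = 1953: (p + p//4 - p//100 + p//400) mod 7 = (1953 + 488 - 19 + 4) mod 7 = 2426 mod 7 = 4 -> Friday (Mon=0 ... Sun=6)
Day of year: 60; offset = 59
Weekday index = (4 + 59) mod 7 = 0 -> Monday
Weekend days: Saturday, Sunday

No


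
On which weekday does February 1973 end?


February 1973 has 28 days
Anchor: Jan 1, 1973. With p = 1973 - 1 = 1972: (p + p//4 - p//100 + p//400) mod 7 = (1972 + 493 - 19 + 4) mod 7 = 2450 mod 7 = 0 -> Monday (Mon=0 ... Sun=6)
Days before February (Jan): 31; February 1 index = (0 + 31) mod 7 = 3 -> Thursday
Last day offset: 28 - 1 = 27 days
Weekday index = (3 + 27) mod 7 = 2

Wednesday, February 28


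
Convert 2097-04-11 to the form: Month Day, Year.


ISO 2097-04-11 parses as year=2097, month=04, day=11
Month 4 -> April

April 11, 2097


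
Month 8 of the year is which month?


Month 8 of 12

August


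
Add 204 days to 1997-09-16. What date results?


Start: 1997-09-16, add 204 days
September 1997 has 30 days: 30 - 16 = 14 days to September 30 -> 190 left
October 1997 has 31 days -> 159 left
November 1997 has 30 days -> 129 left
December 1997 has 31 days -> 98 left
January 1998 has 31 days -> 67 left
February 1998 has 28 days -> 39 left
March 1998 has 31 days -> 8 left
April 1998: 8 <= 30 -> lands on April 8

Result: 1998-04-08


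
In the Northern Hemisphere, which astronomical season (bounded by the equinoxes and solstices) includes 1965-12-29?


Date: December 29
Astronomical Winter (approx.; exact equinox/solstice day varies by year): December 21 to March 19
December 29 falls within the Winter window

Winter


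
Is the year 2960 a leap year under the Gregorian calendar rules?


Gregorian leap year rule: divisible by 4, but not by 100, unless also by 400.
2960 is divisible by 4 but not 100 -> leap year

Yes


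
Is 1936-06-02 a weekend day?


Anchor: Jan 1, 1936. With p = 1936 - 1 = 1935: (p + p//4 - p//100 + p//400) mod 7 = (1935 + 483 - 19 + 4) mod 7 = 2403 mod 7 = 2 -> Wednesday (Mon=0 ... Sun=6)
Day of year: 154; offset = 153
Weekday index = (2 + 153) mod 7 = 1 -> Tuesday
Weekend days: Saturday, Sunday

No


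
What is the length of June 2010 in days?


June 2010

30 days


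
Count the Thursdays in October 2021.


October 2021 has 31 days
Anchor: Jan 1, 2021. With p = 2021 - 1 = 2020: (p + p//4 - p//100 + p//400) mod 7 = (2020 + 505 - 20 + 5) mod 7 = 2510 mod 7 = 4 -> Friday (Mon=0 ... Sun=6)
Days before October (Jan-Sep): 273; October 1 index = (4 + 273) mod 7 = 4 -> Friday
First Thursday is October 7
Thursdays: 7, 14, 21, 28

4 Thursdays


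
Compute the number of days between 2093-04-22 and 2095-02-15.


From 2093-04-22 to 2095-02-15
2093-04-22: days before April = 31 + 28 + 31 = 90 (2093 is not a leap year); day of year = 90 + 22 = 112
2095-02-15: days before February = 31; day of year = 31 + 15 = 46
Rest of 2093: 365 - 112 = 253
Full years 2094 (365): 365
Total = 253 + 365 + 46 = 664

664 days


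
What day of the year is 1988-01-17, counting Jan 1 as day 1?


Date: January 17, 1988
No months before January
Plus 17 days in January

Day of year: 17


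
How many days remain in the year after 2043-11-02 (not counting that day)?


Day of year: 306 of 365
Remaining = 365 - 306

59 days


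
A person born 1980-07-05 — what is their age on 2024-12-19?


Birth: 1980-07-05
Reference: 2024-12-19
Year difference: 2024 - 1980 = 44

44 years old


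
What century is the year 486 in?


Century = (year - 1) // 100 + 1
= (486 - 1) // 100 + 1
= 485 // 100 + 1
= 4 + 1

5th century


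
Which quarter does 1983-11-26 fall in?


Month: November (month 11)
Q1: Jan-Mar, Q2: Apr-Jun, Q3: Jul-Sep, Q4: Oct-Dec

Q4


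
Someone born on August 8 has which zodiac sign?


Date: August 8
Conventional tropical zodiac dates: Leo from July 23 onward; Virgo starts August 23
August 8 falls within the Leo range

Leo


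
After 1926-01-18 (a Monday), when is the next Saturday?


Current: Monday
Target: Saturday
Days ahead: 5

Next Saturday: 1926-01-23


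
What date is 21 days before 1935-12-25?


Start: 1935-12-25, subtract 21 days
25 - 21 = 4 stays within December 1935

Result: 1935-12-04


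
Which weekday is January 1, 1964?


Target: January 1, 1964
Anchor: Jan 1, 1964. With p = 1964 - 1 = 1963: (p + p//4 - p//100 + p//400) mod 7 = (1963 + 490 - 19 + 4) mod 7 = 2438 mod 7 = 2 -> Wednesday (Mon=0 ... Sun=6)
Offset from anchor: 0 days
Weekday index = (2 + 0) mod 7 = 2

Wednesday


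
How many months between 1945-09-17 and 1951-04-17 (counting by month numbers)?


From September 1945 to April 1951
6 years * 12 = 72 months, minus 5 months = 67

67 months


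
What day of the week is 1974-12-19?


Date: December 19, 1974
Anchor: Jan 1, 1974. With p = 1974 - 1 = 1973: (p + p//4 - p//100 + p//400) mod 7 = (1973 + 493 - 19 + 4) mod 7 = 2451 mod 7 = 1 -> Tuesday (Mon=0 ... Sun=6)
Days before December (Jan-Nov): 334; offset = 334 + 19 - 1 = 352
Weekday index = (1 + 352) mod 7 = 3

Day of the week: Thursday


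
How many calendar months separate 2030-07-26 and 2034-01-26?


From July 2030 to January 2034
4 years * 12 = 48 months, minus 6 months = 42

42 months


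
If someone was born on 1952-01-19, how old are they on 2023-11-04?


Birth: 1952-01-19
Reference: 2023-11-04
Year difference: 2023 - 1952 = 71

71 years old


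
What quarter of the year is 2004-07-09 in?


Month: July (month 7)
Q1: Jan-Mar, Q2: Apr-Jun, Q3: Jul-Sep, Q4: Oct-Dec

Q3


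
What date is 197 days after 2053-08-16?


Start: 2053-08-16, add 197 days
August 2053 has 31 days: 31 - 16 = 15 days to August 31 -> 182 left
September 2053 has 30 days -> 152 left
October 2053 has 31 days -> 121 left
November 2053 has 30 days -> 91 left
December 2053 has 31 days -> 60 left
January 2054 has 31 days -> 29 left
February 2054 has 28 days -> 1 left
March 2054: 1 <= 31 -> lands on March 1

Result: 2054-03-01


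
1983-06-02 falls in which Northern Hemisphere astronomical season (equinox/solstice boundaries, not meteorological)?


Date: June 2
Astronomical Spring (approx.; exact equinox/solstice day varies by year): March 20 to June 20
June 2 falls within the Spring window

Spring


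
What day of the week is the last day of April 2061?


April 2061 has 30 days
Anchor: Jan 1, 2061. With p = 2061 - 1 = 2060: (p + p//4 - p//100 + p//400) mod 7 = (2060 + 515 - 20 + 5) mod 7 = 2560 mod 7 = 5 -> Saturday (Mon=0 ... Sun=6)
Days before April (Jan-Mar): 90; April 1 index = (5 + 90) mod 7 = 4 -> Friday
Last day offset: 30 - 1 = 29 days
Weekday index = (4 + 29) mod 7 = 5

Saturday, April 30


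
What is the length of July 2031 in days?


July 2031

31 days


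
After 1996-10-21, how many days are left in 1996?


Day of year: 295 of 366
Remaining = 366 - 295

71 days


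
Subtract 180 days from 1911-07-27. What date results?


Start: 1911-07-27, subtract 180 days
Back 27 days from July 27 reaches June 30, 1911 -> 153 left
June 1911 has 30 days -> back to May 31, 1911 -> 123 left
May 1911 has 31 days -> back to April 30, 1911 -> 92 left
April 1911 has 30 days -> back to March 31, 1911 -> 62 left
March 1911 has 31 days -> back to February 28, 1911 -> 31 left
February 1911 has 28 days -> back to January 31, 1911 -> 3 left
January 1911: 31 - 3 = 28 -> lands on January 28

Result: 1911-01-28


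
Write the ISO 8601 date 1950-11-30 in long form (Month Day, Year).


ISO 1950-11-30 parses as year=1950, month=11, day=30
Month 11 -> November

November 30, 1950


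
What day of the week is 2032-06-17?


Date: June 17, 2032
Anchor: Jan 1, 2032. With p = 2032 - 1 = 2031: (p + p//4 - p//100 + p//400) mod 7 = (2031 + 507 - 20 + 5) mod 7 = 2523 mod 7 = 3 -> Thursday (Mon=0 ... Sun=6)
Days before June (Jan-May): 152; offset = 152 + 17 - 1 = 168
Weekday index = (3 + 168) mod 7 = 3

Day of the week: Thursday


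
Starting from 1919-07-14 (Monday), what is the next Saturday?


Current: Monday
Target: Saturday
Days ahead: 5

Next Saturday: 1919-07-19


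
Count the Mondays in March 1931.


March 1931 has 31 days
Anchor: Jan 1, 1931. With p = 1931 - 1 = 1930: (p + p//4 - p//100 + p//400) mod 7 = (1930 + 482 - 19 + 4) mod 7 = 2397 mod 7 = 3 -> Thursday (Mon=0 ... Sun=6)
Days before March (Jan-Feb): 59; March 1 index = (3 + 59) mod 7 = 6 -> Sunday
First Monday is March 2
Mondays: 2, 9, 16, 23, 30

5 Mondays


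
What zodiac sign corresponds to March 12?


Date: March 12
Conventional tropical zodiac dates: Pisces from February 19 onward; Aries starts March 21
March 12 falls within the Pisces range

Pisces


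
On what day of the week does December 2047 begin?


Target: December 1, 2047
Anchor: Jan 1, 2047. With p = 2047 - 1 = 2046: (p + p//4 - p//100 + p//400) mod 7 = (2046 + 511 - 20 + 5) mod 7 = 2542 mod 7 = 1 -> Tuesday (Mon=0 ... Sun=6)
Days before December (Jan-Nov): 334 days
Weekday index = (1 + 334) mod 7 = 6

Sunday


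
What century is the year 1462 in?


Century = (year - 1) // 100 + 1
= (1462 - 1) // 100 + 1
= 1461 // 100 + 1
= 14 + 1

15th century


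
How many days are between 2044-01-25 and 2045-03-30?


From 2044-01-25 to 2045-03-30
2044-01-25: day of year = 25
2045-03-30: days before March = 31 + 28 = 59 (2045 is not a leap year); day of year = 59 + 30 = 89
Rest of 2044: 366 - 25 = 341
Total = 341 + 89 = 430

430 days


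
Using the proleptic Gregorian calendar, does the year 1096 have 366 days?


Gregorian leap year rule: divisible by 4, but not by 100, unless also by 400.
1096 is divisible by 4 but not 100 -> leap year

Yes


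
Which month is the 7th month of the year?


Month 7 of 12

July


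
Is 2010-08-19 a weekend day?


Anchor: Jan 1, 2010. With p = 2010 - 1 = 2009: (p + p//4 - p//100 + p//400) mod 7 = (2009 + 502 - 20 + 5) mod 7 = 2496 mod 7 = 4 -> Friday (Mon=0 ... Sun=6)
Day of year: 231; offset = 230
Weekday index = (4 + 230) mod 7 = 3 -> Thursday
Weekend days: Saturday, Sunday

No


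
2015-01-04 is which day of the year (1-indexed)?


Date: January 4, 2015
No months before January
Plus 4 days in January

Day of year: 4


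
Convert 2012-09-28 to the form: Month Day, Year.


ISO 2012-09-28 parses as year=2012, month=09, day=28
Month 9 -> September

September 28, 2012


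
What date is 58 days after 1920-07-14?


Start: 1920-07-14, add 58 days
July 1920 has 31 days: 31 - 14 = 17 days to July 31 -> 41 left
August 1920 has 31 days -> 10 left
September 1920: 10 <= 30 -> lands on September 10

Result: 1920-09-10


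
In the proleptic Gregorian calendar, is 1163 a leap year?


Gregorian leap year rule: divisible by 4, but not by 100, unless also by 400.
1163 is not divisible by 4 -> not a leap year

No


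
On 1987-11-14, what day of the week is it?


Date: November 14, 1987
Anchor: Jan 1, 1987. With p = 1987 - 1 = 1986: (p + p//4 - p//100 + p//400) mod 7 = (1986 + 496 - 19 + 4) mod 7 = 2467 mod 7 = 3 -> Thursday (Mon=0 ... Sun=6)
Days before November (Jan-Oct): 304; offset = 304 + 14 - 1 = 317
Weekday index = (3 + 317) mod 7 = 5

Day of the week: Saturday


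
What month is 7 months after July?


July is month 7
7 + 7 = 14; wrap: 14 - 12 = 2

February


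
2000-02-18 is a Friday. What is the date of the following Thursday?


Current: Friday
Target: Thursday
Days ahead: 6

Next Thursday: 2000-02-24


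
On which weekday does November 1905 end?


November 1905 has 30 days
Anchor: Jan 1, 1905. With p = 1905 - 1 = 1904: (p + p//4 - p//100 + p//400) mod 7 = (1904 + 476 - 19 + 4) mod 7 = 2365 mod 7 = 6 -> Sunday (Mon=0 ... Sun=6)
Days before November (Jan-Oct): 304; November 1 index = (6 + 304) mod 7 = 2 -> Wednesday
Last day offset: 30 - 1 = 29 days
Weekday index = (2 + 29) mod 7 = 3

Thursday, November 30


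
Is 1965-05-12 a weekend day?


Anchor: Jan 1, 1965. With p = 1965 - 1 = 1964: (p + p//4 - p//100 + p//400) mod 7 = (1964 + 491 - 19 + 4) mod 7 = 2440 mod 7 = 4 -> Friday (Mon=0 ... Sun=6)
Day of year: 132; offset = 131
Weekday index = (4 + 131) mod 7 = 2 -> Wednesday
Weekend days: Saturday, Sunday

No


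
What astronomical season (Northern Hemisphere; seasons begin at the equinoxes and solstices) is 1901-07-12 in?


Date: July 12
Astronomical Summer (approx.; exact equinox/solstice day varies by year): June 21 to September 21
July 12 falls within the Summer window

Summer


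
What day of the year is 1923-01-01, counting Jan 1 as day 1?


Date: January 1, 1923
No months before January
Plus 1 days in January

Day of year: 1


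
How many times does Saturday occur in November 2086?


November 2086 has 30 days
Anchor: Jan 1, 2086. With p = 2086 - 1 = 2085: (p + p//4 - p//100 + p//400) mod 7 = (2085 + 521 - 20 + 5) mod 7 = 2591 mod 7 = 1 -> Tuesday (Mon=0 ... Sun=6)
Days before November (Jan-Oct): 304; November 1 index = (1 + 304) mod 7 = 4 -> Friday
First Saturday is November 2
Saturdays: 2, 9, 16, 23, 30

5 Saturdays


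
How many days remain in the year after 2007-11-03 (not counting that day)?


Day of year: 307 of 365
Remaining = 365 - 307

58 days


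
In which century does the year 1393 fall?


Century = (year - 1) // 100 + 1
= (1393 - 1) // 100 + 1
= 1392 // 100 + 1
= 13 + 1

14th century


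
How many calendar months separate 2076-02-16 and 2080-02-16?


From February 2076 to February 2080
4 years * 12 = 48 months = 48

48 months


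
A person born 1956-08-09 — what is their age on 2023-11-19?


Birth: 1956-08-09
Reference: 2023-11-19
Year difference: 2023 - 1956 = 67

67 years old


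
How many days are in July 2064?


July 2064

31 days


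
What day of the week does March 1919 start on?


Target: March 1, 1919
Anchor: Jan 1, 1919. With p = 1919 - 1 = 1918: (p + p//4 - p//100 + p//400) mod 7 = (1918 + 479 - 19 + 4) mod 7 = 2382 mod 7 = 2 -> Wednesday (Mon=0 ... Sun=6)
Days before March (Jan-Feb): 59 days
Weekday index = (2 + 59) mod 7 = 5

Saturday


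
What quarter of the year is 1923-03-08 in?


Month: March (month 3)
Q1: Jan-Mar, Q2: Apr-Jun, Q3: Jul-Sep, Q4: Oct-Dec

Q1


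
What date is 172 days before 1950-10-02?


Start: 1950-10-02, subtract 172 days
Back 2 days from October 2 reaches September 30, 1950 -> 170 left
September 1950 has 30 days -> back to August 31, 1950 -> 140 left
August 1950 has 31 days -> back to July 31, 1950 -> 109 left
July 1950 has 31 days -> back to June 30, 1950 -> 78 left
June 1950 has 30 days -> back to May 31, 1950 -> 48 left
May 1950 has 31 days -> back to April 30, 1950 -> 17 left
April 1950: 30 - 17 = 13 -> lands on April 13

Result: 1950-04-13


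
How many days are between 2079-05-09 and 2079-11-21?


From 2079-05-09 to 2079-11-21
2079-05-09: days before May = 31 + 28 + 31 + 30 = 120 (2079 is not a leap year); day of year = 120 + 9 = 129
2079-11-21: days before November = 31 + 28 + 31 + 30 + 31 + 30 + 31 + 31 + 30 + 31 = 304 (2079 is not a leap year); day of year = 304 + 21 = 325
Same year: 325 - 129 = 196

196 days


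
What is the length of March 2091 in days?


March 2091

31 days


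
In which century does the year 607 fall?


Century = (year - 1) // 100 + 1
= (607 - 1) // 100 + 1
= 606 // 100 + 1
= 6 + 1

7th century


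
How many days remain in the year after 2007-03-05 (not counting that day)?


Day of year: 64 of 365
Remaining = 365 - 64

301 days


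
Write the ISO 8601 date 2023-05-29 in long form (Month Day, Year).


ISO 2023-05-29 parses as year=2023, month=05, day=29
Month 5 -> May

May 29, 2023


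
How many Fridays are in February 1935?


February 1935 has 28 days
Anchor: Jan 1, 1935. With p = 1935 - 1 = 1934: (p + p//4 - p//100 + p//400) mod 7 = (1934 + 483 - 19 + 4) mod 7 = 2402 mod 7 = 1 -> Tuesday (Mon=0 ... Sun=6)
Days before February (Jan): 31; February 1 index = (1 + 31) mod 7 = 4 -> Friday
First Friday is February 1
Fridays: 1, 8, 15, 22

4 Fridays


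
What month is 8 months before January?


January is month 1
1 - 8 = -7; wrap: -7 + 12 = 5

May


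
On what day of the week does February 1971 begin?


Target: February 1, 1971
Anchor: Jan 1, 1971. With p = 1971 - 1 = 1970: (p + p//4 - p//100 + p//400) mod 7 = (1970 + 492 - 19 + 4) mod 7 = 2447 mod 7 = 4 -> Friday (Mon=0 ... Sun=6)
Days before February (Jan): 31 days
Weekday index = (4 + 31) mod 7 = 0

Monday


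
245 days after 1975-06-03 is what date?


Start: 1975-06-03, add 245 days
June 1975 has 30 days: 30 - 3 = 27 days to June 30 -> 218 left
July 1975 has 31 days -> 187 left
August 1975 has 31 days -> 156 left
September 1975 has 30 days -> 126 left
October 1975 has 31 days -> 95 left
November 1975 has 30 days -> 65 left
December 1975 has 31 days -> 34 left
January 1976 has 31 days -> 3 left
February 1976: 3 <= 29 -> lands on February 3

Result: 1976-02-03


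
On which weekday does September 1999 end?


September 1999 has 30 days
Anchor: Jan 1, 1999. With p = 1999 - 1 = 1998: (p + p//4 - p//100 + p//400) mod 7 = (1998 + 499 - 19 + 4) mod 7 = 2482 mod 7 = 4 -> Friday (Mon=0 ... Sun=6)
Days before September (Jan-Aug): 243; September 1 index = (4 + 243) mod 7 = 2 -> Wednesday
Last day offset: 30 - 1 = 29 days
Weekday index = (2 + 29) mod 7 = 3

Thursday, September 30


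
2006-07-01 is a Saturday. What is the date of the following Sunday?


Current: Saturday
Target: Sunday
Days ahead: 1

Next Sunday: 2006-07-02


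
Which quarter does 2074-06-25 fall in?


Month: June (month 6)
Q1: Jan-Mar, Q2: Apr-Jun, Q3: Jul-Sep, Q4: Oct-Dec

Q2


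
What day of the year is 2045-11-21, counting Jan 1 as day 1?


Date: November 21, 2045
Days in months 1 through 10: 304
Plus 21 days in November

Day of year: 325


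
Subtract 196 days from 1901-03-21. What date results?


Start: 1901-03-21, subtract 196 days
Back 21 days from March 21 reaches February 28, 1901 -> 175 left
February 1901 has 28 days -> back to January 31, 1901 -> 147 left
January 1901 has 31 days -> back to December 31, 1900 -> 116 left
December 1900 has 31 days -> back to November 30, 1900 -> 85 left
November 1900 has 30 days -> back to October 31, 1900 -> 55 left
October 1900 has 31 days -> back to September 30, 1900 -> 24 left
September 1900: 30 - 24 = 6 -> lands on September 6

Result: 1900-09-06


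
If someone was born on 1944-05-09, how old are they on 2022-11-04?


Birth: 1944-05-09
Reference: 2022-11-04
Year difference: 2022 - 1944 = 78

78 years old


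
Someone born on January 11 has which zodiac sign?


Date: January 11
Conventional tropical zodiac dates: Capricorn from December 22 onward; Aquarius starts January 20
January 11 falls within the Capricorn range

Capricorn


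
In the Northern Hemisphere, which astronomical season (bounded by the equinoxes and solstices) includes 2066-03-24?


Date: March 24
Astronomical Spring (approx.; exact equinox/solstice day varies by year): March 20 to June 20
March 24 falls within the Spring window

Spring


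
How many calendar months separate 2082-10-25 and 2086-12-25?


From October 2082 to December 2086
4 years * 12 = 48 months, plus 2 months = 50

50 months


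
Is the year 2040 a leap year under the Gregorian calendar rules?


Gregorian leap year rule: divisible by 4, but not by 100, unless also by 400.
2040 is divisible by 4 but not 100 -> leap year

Yes


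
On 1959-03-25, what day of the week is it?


Date: March 25, 1959
Anchor: Jan 1, 1959. With p = 1959 - 1 = 1958: (p + p//4 - p//100 + p//400) mod 7 = (1958 + 489 - 19 + 4) mod 7 = 2432 mod 7 = 3 -> Thursday (Mon=0 ... Sun=6)
Days before March (Jan-Feb): 59; offset = 59 + 25 - 1 = 83
Weekday index = (3 + 83) mod 7 = 2

Day of the week: Wednesday


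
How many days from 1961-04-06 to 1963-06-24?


From 1961-04-06 to 1963-06-24
1961-04-06: days before April = 31 + 28 + 31 = 90 (1961 is not a leap year); day of year = 90 + 6 = 96
1963-06-24: days before June = 31 + 28 + 31 + 30 + 31 = 151 (1963 is not a leap year); day of year = 151 + 24 = 175
Rest of 1961: 365 - 96 = 269
Full years 1962 (365): 365
Total = 269 + 365 + 175 = 809

809 days


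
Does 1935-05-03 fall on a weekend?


Anchor: Jan 1, 1935. With p = 1935 - 1 = 1934: (p + p//4 - p//100 + p//400) mod 7 = (1934 + 483 - 19 + 4) mod 7 = 2402 mod 7 = 1 -> Tuesday (Mon=0 ... Sun=6)
Day of year: 123; offset = 122
Weekday index = (1 + 122) mod 7 = 4 -> Friday
Weekend days: Saturday, Sunday

No


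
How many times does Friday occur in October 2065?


October 2065 has 31 days
Anchor: Jan 1, 2065. With p = 2065 - 1 = 2064: (p + p//4 - p//100 + p//400) mod 7 = (2064 + 516 - 20 + 5) mod 7 = 2565 mod 7 = 3 -> Thursday (Mon=0 ... Sun=6)
Days before October (Jan-Sep): 273; October 1 index = (3 + 273) mod 7 = 3 -> Thursday
First Friday is October 2
Fridays: 2, 9, 16, 23, 30

5 Fridays


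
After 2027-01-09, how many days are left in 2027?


Day of year: 9 of 365
Remaining = 365 - 9

356 days


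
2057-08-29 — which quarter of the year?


Month: August (month 8)
Q1: Jan-Mar, Q2: Apr-Jun, Q3: Jul-Sep, Q4: Oct-Dec

Q3


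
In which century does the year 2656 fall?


Century = (year - 1) // 100 + 1
= (2656 - 1) // 100 + 1
= 2655 // 100 + 1
= 26 + 1

27th century


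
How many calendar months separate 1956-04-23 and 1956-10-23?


From April 1956 to October 1956
0 years * 12 = 0 months, plus 6 months = 6

6 months


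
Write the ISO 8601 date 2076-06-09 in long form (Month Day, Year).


ISO 2076-06-09 parses as year=2076, month=06, day=09
Month 6 -> June

June 9, 2076


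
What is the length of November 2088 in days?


November 2088

30 days


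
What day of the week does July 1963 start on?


Target: July 1, 1963
Anchor: Jan 1, 1963. With p = 1963 - 1 = 1962: (p + p//4 - p//100 + p//400) mod 7 = (1962 + 490 - 19 + 4) mod 7 = 2437 mod 7 = 1 -> Tuesday (Mon=0 ... Sun=6)
Days before July (Jan-Jun): 181 days
Weekday index = (1 + 181) mod 7 = 0

Monday


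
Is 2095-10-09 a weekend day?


Anchor: Jan 1, 2095. With p = 2095 - 1 = 2094: (p + p//4 - p//100 + p//400) mod 7 = (2094 + 523 - 20 + 5) mod 7 = 2602 mod 7 = 5 -> Saturday (Mon=0 ... Sun=6)
Day of year: 282; offset = 281
Weekday index = (5 + 281) mod 7 = 6 -> Sunday
Weekend days: Saturday, Sunday

Yes


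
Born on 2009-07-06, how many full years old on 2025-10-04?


Birth: 2009-07-06
Reference: 2025-10-04
Year difference: 2025 - 2009 = 16

16 years old


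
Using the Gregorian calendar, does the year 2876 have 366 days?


Gregorian leap year rule: divisible by 4, but not by 100, unless also by 400.
2876 is divisible by 4 but not 100 -> leap year

Yes


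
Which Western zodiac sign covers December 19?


Date: December 19
Conventional tropical zodiac dates: Sagittarius from November 22 onward; Capricorn starts December 22
December 19 falls within the Sagittarius range

Sagittarius


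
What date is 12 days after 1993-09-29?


Start: 1993-09-29, add 12 days
September 1993 has 30 days: 30 - 29 = 1 day to September 30 -> 11 left
October 1993: 11 <= 31 -> lands on October 11

Result: 1993-10-11


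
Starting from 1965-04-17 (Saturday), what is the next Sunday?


Current: Saturday
Target: Sunday
Days ahead: 1

Next Sunday: 1965-04-18


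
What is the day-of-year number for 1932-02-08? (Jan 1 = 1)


Date: February 8, 1932
Days in months 1 through 1: 31
Plus 8 days in February

Day of year: 39


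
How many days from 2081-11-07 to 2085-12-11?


From 2081-11-07 to 2085-12-11
2081-11-07: days before November = 31 + 28 + 31 + 30 + 31 + 30 + 31 + 31 + 30 + 31 = 304 (2081 is not a leap year); day of year = 304 + 7 = 311
2085-12-11: days before December = 31 + 28 + 31 + 30 + 31 + 30 + 31 + 31 + 30 + 31 + 30 = 334 (2085 is not a leap year); day of year = 334 + 11 = 345
Rest of 2081: 365 - 311 = 54
Full years 2082 (365), 2083 (365), 2084 (366): 1096
Total = 54 + 1096 + 345 = 1495

1495 days


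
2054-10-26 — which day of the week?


Date: October 26, 2054
Anchor: Jan 1, 2054. With p = 2054 - 1 = 2053: (p + p//4 - p//100 + p//400) mod 7 = (2053 + 513 - 20 + 5) mod 7 = 2551 mod 7 = 3 -> Thursday (Mon=0 ... Sun=6)
Days before October (Jan-Sep): 273; offset = 273 + 26 - 1 = 298
Weekday index = (3 + 298) mod 7 = 0

Day of the week: Monday


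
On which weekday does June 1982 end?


June 1982 has 30 days
Anchor: Jan 1, 1982. With p = 1982 - 1 = 1981: (p + p//4 - p//100 + p//400) mod 7 = (1981 + 495 - 19 + 4) mod 7 = 2461 mod 7 = 4 -> Friday (Mon=0 ... Sun=6)
Days before June (Jan-May): 151; June 1 index = (4 + 151) mod 7 = 1 -> Tuesday
Last day offset: 30 - 1 = 29 days
Weekday index = (1 + 29) mod 7 = 2

Wednesday, June 30


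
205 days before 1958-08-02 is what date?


Start: 1958-08-02, subtract 205 days
Back 2 days from August 2 reaches July 31, 1958 -> 203 left
July 1958 has 31 days -> back to June 30, 1958 -> 172 left
June 1958 has 30 days -> back to May 31, 1958 -> 142 left
May 1958 has 31 days -> back to April 30, 1958 -> 111 left
April 1958 has 30 days -> back to March 31, 1958 -> 81 left
March 1958 has 31 days -> back to February 28, 1958 -> 50 left
February 1958 has 28 days -> back to January 31, 1958 -> 22 left
January 1958: 31 - 22 = 9 -> lands on January 9

Result: 1958-01-09


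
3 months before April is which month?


April is month 4
4 - 3 = 1

January


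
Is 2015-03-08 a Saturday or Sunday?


Anchor: Jan 1, 2015. With p = 2015 - 1 = 2014: (p + p//4 - p//100 + p//400) mod 7 = (2014 + 503 - 20 + 5) mod 7 = 2502 mod 7 = 3 -> Thursday (Mon=0 ... Sun=6)
Day of year: 67; offset = 66
Weekday index = (3 + 66) mod 7 = 6 -> Sunday
Weekend days: Saturday, Sunday

Yes


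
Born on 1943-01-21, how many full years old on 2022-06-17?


Birth: 1943-01-21
Reference: 2022-06-17
Year difference: 2022 - 1943 = 79

79 years old


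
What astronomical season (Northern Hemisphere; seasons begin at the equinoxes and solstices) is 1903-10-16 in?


Date: October 16
Astronomical Autumn (approx.; exact equinox/solstice day varies by year): September 22 to December 20
October 16 falls within the Autumn window

Autumn


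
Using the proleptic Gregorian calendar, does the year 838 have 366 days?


Gregorian leap year rule: divisible by 4, but not by 100, unless also by 400.
838 is not divisible by 4 -> not a leap year

No


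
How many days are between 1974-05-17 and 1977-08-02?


From 1974-05-17 to 1977-08-02
1974-05-17: days before May = 31 + 28 + 31 + 30 = 120 (1974 is not a leap year); day of year = 120 + 17 = 137
1977-08-02: days before August = 31 + 28 + 31 + 30 + 31 + 30 + 31 = 212 (1977 is not a leap year); day of year = 212 + 2 = 214
Rest of 1974: 365 - 137 = 228
Full years 1975 (365), 1976 (366): 731
Total = 228 + 731 + 214 = 1173

1173 days


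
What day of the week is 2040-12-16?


Date: December 16, 2040
Anchor: Jan 1, 2040. With p = 2040 - 1 = 2039: (p + p//4 - p//100 + p//400) mod 7 = (2039 + 509 - 20 + 5) mod 7 = 2533 mod 7 = 6 -> Sunday (Mon=0 ... Sun=6)
Days before December (Jan-Nov): 335; offset = 335 + 16 - 1 = 350
Weekday index = (6 + 350) mod 7 = 6

Day of the week: Sunday


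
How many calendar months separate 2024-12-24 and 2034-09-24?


From December 2024 to September 2034
10 years * 12 = 120 months, minus 3 months = 117

117 months


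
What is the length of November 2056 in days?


November 2056

30 days


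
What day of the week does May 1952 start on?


Target: May 1, 1952
Anchor: Jan 1, 1952. With p = 1952 - 1 = 1951: (p + p//4 - p//100 + p//400) mod 7 = (1951 + 487 - 19 + 4) mod 7 = 2423 mod 7 = 1 -> Tuesday (Mon=0 ... Sun=6)
Days before May (Jan-Apr): 121 days
Weekday index = (1 + 121) mod 7 = 3

Thursday


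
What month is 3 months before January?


January is month 1
1 - 3 = -2; wrap: -2 + 12 = 10

October


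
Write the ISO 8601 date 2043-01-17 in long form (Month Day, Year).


ISO 2043-01-17 parses as year=2043, month=01, day=17
Month 1 -> January

January 17, 2043


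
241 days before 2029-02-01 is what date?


Start: 2029-02-01, subtract 241 days
Back 1 day from February 1 reaches January 31, 2029 -> 240 left
January 2029 has 31 days -> back to December 31, 2028 -> 209 left
December 2028 has 31 days -> back to November 30, 2028 -> 178 left
November 2028 has 30 days -> back to October 31, 2028 -> 148 left
October 2028 has 31 days -> back to September 30, 2028 -> 117 left
September 2028 has 30 days -> back to August 31, 2028 -> 87 left
August 2028 has 31 days -> back to July 31, 2028 -> 56 left
July 2028 has 31 days -> back to June 30, 2028 -> 25 left
June 2028: 30 - 25 = 5 -> lands on June 5

Result: 2028-06-05


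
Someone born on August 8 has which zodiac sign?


Date: August 8
Conventional tropical zodiac dates: Leo from July 23 onward; Virgo starts August 23
August 8 falls within the Leo range

Leo


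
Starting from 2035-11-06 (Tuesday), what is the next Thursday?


Current: Tuesday
Target: Thursday
Days ahead: 2

Next Thursday: 2035-11-08


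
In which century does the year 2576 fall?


Century = (year - 1) // 100 + 1
= (2576 - 1) // 100 + 1
= 2575 // 100 + 1
= 25 + 1

26th century


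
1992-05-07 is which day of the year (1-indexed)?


Date: May 7, 1992
Days in months 1 through 4: 121
Plus 7 days in May

Day of year: 128


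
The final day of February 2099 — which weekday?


February 2099 has 28 days
Anchor: Jan 1, 2099. With p = 2099 - 1 = 2098: (p + p//4 - p//100 + p//400) mod 7 = (2098 + 524 - 20 + 5) mod 7 = 2607 mod 7 = 3 -> Thursday (Mon=0 ... Sun=6)
Days before February (Jan): 31; February 1 index = (3 + 31) mod 7 = 6 -> Sunday
Last day offset: 28 - 1 = 27 days
Weekday index = (6 + 27) mod 7 = 5

Saturday, February 28


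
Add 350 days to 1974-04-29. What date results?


Start: 1974-04-29, add 350 days
April 1974 has 30 days: 30 - 29 = 1 day to April 30 -> 349 left
May 1974 has 31 days -> 318 left
June 1974 has 30 days -> 288 left
July 1974 has 31 days -> 257 left
August 1974 has 31 days -> 226 left
September 1974 has 30 days -> 196 left
October 1974 has 31 days -> 165 left
November 1974 has 30 days -> 135 left
December 1974 has 31 days -> 104 left
January 1975 has 31 days -> 73 left
February 1975 has 28 days -> 45 left
March 1975 has 31 days -> 14 left
April 1975: 14 <= 30 -> lands on April 14

Result: 1975-04-14


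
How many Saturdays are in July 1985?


July 1985 has 31 days
Anchor: Jan 1, 1985. With p = 1985 - 1 = 1984: (p + p//4 - p//100 + p//400) mod 7 = (1984 + 496 - 19 + 4) mod 7 = 2465 mod 7 = 1 -> Tuesday (Mon=0 ... Sun=6)
Days before July (Jan-Jun): 181; July 1 index = (1 + 181) mod 7 = 0 -> Monday
First Saturday is July 6
Saturdays: 6, 13, 20, 27

4 Saturdays


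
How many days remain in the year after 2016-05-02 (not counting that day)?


Day of year: 123 of 366
Remaining = 366 - 123

243 days


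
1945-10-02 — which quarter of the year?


Month: October (month 10)
Q1: Jan-Mar, Q2: Apr-Jun, Q3: Jul-Sep, Q4: Oct-Dec

Q4


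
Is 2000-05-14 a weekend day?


Anchor: Jan 1, 2000. With p = 2000 - 1 = 1999: (p + p//4 - p//100 + p//400) mod 7 = (1999 + 499 - 19 + 4) mod 7 = 2483 mod 7 = 5 -> Saturday (Mon=0 ... Sun=6)
Day of year: 135; offset = 134
Weekday index = (5 + 134) mod 7 = 6 -> Sunday
Weekend days: Saturday, Sunday

Yes


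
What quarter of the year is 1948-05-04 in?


Month: May (month 5)
Q1: Jan-Mar, Q2: Apr-Jun, Q3: Jul-Sep, Q4: Oct-Dec

Q2


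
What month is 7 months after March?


March is month 3
3 + 7 = 10

October


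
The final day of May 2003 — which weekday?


May 2003 has 31 days
Anchor: Jan 1, 2003. With p = 2003 - 1 = 2002: (p + p//4 - p//100 + p//400) mod 7 = (2002 + 500 - 20 + 5) mod 7 = 2487 mod 7 = 2 -> Wednesday (Mon=0 ... Sun=6)
Days before May (Jan-Apr): 120; May 1 index = (2 + 120) mod 7 = 3 -> Thursday
Last day offset: 31 - 1 = 30 days
Weekday index = (3 + 30) mod 7 = 5

Saturday, May 31


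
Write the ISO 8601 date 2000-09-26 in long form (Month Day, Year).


ISO 2000-09-26 parses as year=2000, month=09, day=26
Month 9 -> September

September 26, 2000


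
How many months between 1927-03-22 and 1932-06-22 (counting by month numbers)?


From March 1927 to June 1932
5 years * 12 = 60 months, plus 3 months = 63

63 months


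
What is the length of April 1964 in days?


April 1964

30 days


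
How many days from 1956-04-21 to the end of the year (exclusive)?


Day of year: 112 of 366
Remaining = 366 - 112

254 days


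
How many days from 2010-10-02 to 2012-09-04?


From 2010-10-02 to 2012-09-04
2010-10-02: days before October = 31 + 28 + 31 + 30 + 31 + 30 + 31 + 31 + 30 = 273 (2010 is not a leap year); day of year = 273 + 2 = 275
2012-09-04: days before September = 31 + 29 + 31 + 30 + 31 + 30 + 31 + 31 = 244 (2012 is a leap year); day of year = 244 + 4 = 248
Rest of 2010: 365 - 275 = 90
Full years 2011 (365): 365
Total = 90 + 365 + 248 = 703

703 days


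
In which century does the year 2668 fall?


Century = (year - 1) // 100 + 1
= (2668 - 1) // 100 + 1
= 2667 // 100 + 1
= 26 + 1

27th century


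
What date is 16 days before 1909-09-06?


Start: 1909-09-06, subtract 16 days
Back 6 days from September 6 reaches August 31, 1909 -> 10 left
August 1909: 31 - 10 = 21 -> lands on August 21

Result: 1909-08-21


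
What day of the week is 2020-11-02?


Date: November 2, 2020
Anchor: Jan 1, 2020. With p = 2020 - 1 = 2019: (p + p//4 - p//100 + p//400) mod 7 = (2019 + 504 - 20 + 5) mod 7 = 2508 mod 7 = 2 -> Wednesday (Mon=0 ... Sun=6)
Days before November (Jan-Oct): 305; offset = 305 + 2 - 1 = 306
Weekday index = (2 + 306) mod 7 = 0

Day of the week: Monday
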